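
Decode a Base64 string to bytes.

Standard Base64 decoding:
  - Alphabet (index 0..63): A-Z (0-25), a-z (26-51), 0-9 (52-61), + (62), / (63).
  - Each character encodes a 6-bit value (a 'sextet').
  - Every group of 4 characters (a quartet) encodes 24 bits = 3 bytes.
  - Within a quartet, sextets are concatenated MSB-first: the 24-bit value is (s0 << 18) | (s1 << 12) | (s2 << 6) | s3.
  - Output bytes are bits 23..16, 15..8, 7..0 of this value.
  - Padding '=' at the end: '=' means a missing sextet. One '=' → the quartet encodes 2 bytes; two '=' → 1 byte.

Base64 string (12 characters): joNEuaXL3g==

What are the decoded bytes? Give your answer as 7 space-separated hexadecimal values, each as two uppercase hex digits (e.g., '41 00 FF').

Answer: 8E 83 44 B9 A5 CB DE

Derivation:
After char 0 ('j'=35): chars_in_quartet=1 acc=0x23 bytes_emitted=0
After char 1 ('o'=40): chars_in_quartet=2 acc=0x8E8 bytes_emitted=0
After char 2 ('N'=13): chars_in_quartet=3 acc=0x23A0D bytes_emitted=0
After char 3 ('E'=4): chars_in_quartet=4 acc=0x8E8344 -> emit 8E 83 44, reset; bytes_emitted=3
After char 4 ('u'=46): chars_in_quartet=1 acc=0x2E bytes_emitted=3
After char 5 ('a'=26): chars_in_quartet=2 acc=0xB9A bytes_emitted=3
After char 6 ('X'=23): chars_in_quartet=3 acc=0x2E697 bytes_emitted=3
After char 7 ('L'=11): chars_in_quartet=4 acc=0xB9A5CB -> emit B9 A5 CB, reset; bytes_emitted=6
After char 8 ('3'=55): chars_in_quartet=1 acc=0x37 bytes_emitted=6
After char 9 ('g'=32): chars_in_quartet=2 acc=0xDE0 bytes_emitted=6
Padding '==': partial quartet acc=0xDE0 -> emit DE; bytes_emitted=7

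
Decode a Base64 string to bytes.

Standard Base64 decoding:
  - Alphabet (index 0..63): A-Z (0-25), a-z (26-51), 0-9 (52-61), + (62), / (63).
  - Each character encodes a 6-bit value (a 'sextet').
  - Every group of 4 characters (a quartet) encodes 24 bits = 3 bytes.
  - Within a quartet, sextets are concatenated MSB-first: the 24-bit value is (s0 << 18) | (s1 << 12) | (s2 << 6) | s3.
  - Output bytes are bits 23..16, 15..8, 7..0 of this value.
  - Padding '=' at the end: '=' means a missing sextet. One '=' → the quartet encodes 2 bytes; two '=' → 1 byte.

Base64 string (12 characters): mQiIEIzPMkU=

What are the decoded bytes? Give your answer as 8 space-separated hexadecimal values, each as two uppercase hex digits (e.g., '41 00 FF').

Answer: 99 08 88 10 8C CF 32 45

Derivation:
After char 0 ('m'=38): chars_in_quartet=1 acc=0x26 bytes_emitted=0
After char 1 ('Q'=16): chars_in_quartet=2 acc=0x990 bytes_emitted=0
After char 2 ('i'=34): chars_in_quartet=3 acc=0x26422 bytes_emitted=0
After char 3 ('I'=8): chars_in_quartet=4 acc=0x990888 -> emit 99 08 88, reset; bytes_emitted=3
After char 4 ('E'=4): chars_in_quartet=1 acc=0x4 bytes_emitted=3
After char 5 ('I'=8): chars_in_quartet=2 acc=0x108 bytes_emitted=3
After char 6 ('z'=51): chars_in_quartet=3 acc=0x4233 bytes_emitted=3
After char 7 ('P'=15): chars_in_quartet=4 acc=0x108CCF -> emit 10 8C CF, reset; bytes_emitted=6
After char 8 ('M'=12): chars_in_quartet=1 acc=0xC bytes_emitted=6
After char 9 ('k'=36): chars_in_quartet=2 acc=0x324 bytes_emitted=6
After char 10 ('U'=20): chars_in_quartet=3 acc=0xC914 bytes_emitted=6
Padding '=': partial quartet acc=0xC914 -> emit 32 45; bytes_emitted=8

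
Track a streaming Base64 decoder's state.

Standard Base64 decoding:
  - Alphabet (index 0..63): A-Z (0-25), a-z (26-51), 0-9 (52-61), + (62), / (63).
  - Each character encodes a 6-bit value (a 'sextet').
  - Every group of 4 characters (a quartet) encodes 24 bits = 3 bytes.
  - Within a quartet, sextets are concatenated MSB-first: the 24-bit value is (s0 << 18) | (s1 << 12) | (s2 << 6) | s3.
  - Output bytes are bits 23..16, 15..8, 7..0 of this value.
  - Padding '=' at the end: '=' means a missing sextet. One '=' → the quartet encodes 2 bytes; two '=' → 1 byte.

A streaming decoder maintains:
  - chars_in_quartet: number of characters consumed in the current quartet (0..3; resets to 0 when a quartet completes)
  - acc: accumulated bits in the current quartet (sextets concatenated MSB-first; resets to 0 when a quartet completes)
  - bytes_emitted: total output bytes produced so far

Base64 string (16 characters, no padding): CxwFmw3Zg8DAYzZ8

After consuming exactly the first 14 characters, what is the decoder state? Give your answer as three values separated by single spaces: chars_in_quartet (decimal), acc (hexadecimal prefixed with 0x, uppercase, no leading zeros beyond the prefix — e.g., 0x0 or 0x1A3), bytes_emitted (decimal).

Answer: 2 0x633 9

Derivation:
After char 0 ('C'=2): chars_in_quartet=1 acc=0x2 bytes_emitted=0
After char 1 ('x'=49): chars_in_quartet=2 acc=0xB1 bytes_emitted=0
After char 2 ('w'=48): chars_in_quartet=3 acc=0x2C70 bytes_emitted=0
After char 3 ('F'=5): chars_in_quartet=4 acc=0xB1C05 -> emit 0B 1C 05, reset; bytes_emitted=3
After char 4 ('m'=38): chars_in_quartet=1 acc=0x26 bytes_emitted=3
After char 5 ('w'=48): chars_in_quartet=2 acc=0x9B0 bytes_emitted=3
After char 6 ('3'=55): chars_in_quartet=3 acc=0x26C37 bytes_emitted=3
After char 7 ('Z'=25): chars_in_quartet=4 acc=0x9B0DD9 -> emit 9B 0D D9, reset; bytes_emitted=6
After char 8 ('g'=32): chars_in_quartet=1 acc=0x20 bytes_emitted=6
After char 9 ('8'=60): chars_in_quartet=2 acc=0x83C bytes_emitted=6
After char 10 ('D'=3): chars_in_quartet=3 acc=0x20F03 bytes_emitted=6
After char 11 ('A'=0): chars_in_quartet=4 acc=0x83C0C0 -> emit 83 C0 C0, reset; bytes_emitted=9
After char 12 ('Y'=24): chars_in_quartet=1 acc=0x18 bytes_emitted=9
After char 13 ('z'=51): chars_in_quartet=2 acc=0x633 bytes_emitted=9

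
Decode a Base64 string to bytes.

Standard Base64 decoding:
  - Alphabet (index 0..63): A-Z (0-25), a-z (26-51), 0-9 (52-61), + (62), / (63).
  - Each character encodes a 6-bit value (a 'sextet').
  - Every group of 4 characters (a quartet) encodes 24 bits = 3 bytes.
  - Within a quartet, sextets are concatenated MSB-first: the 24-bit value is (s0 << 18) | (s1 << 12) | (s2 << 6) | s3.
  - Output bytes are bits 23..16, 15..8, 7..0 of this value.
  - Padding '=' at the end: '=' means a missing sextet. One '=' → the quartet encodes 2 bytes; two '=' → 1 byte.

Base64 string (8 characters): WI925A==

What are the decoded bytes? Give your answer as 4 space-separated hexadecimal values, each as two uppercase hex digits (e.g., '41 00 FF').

After char 0 ('W'=22): chars_in_quartet=1 acc=0x16 bytes_emitted=0
After char 1 ('I'=8): chars_in_quartet=2 acc=0x588 bytes_emitted=0
After char 2 ('9'=61): chars_in_quartet=3 acc=0x1623D bytes_emitted=0
After char 3 ('2'=54): chars_in_quartet=4 acc=0x588F76 -> emit 58 8F 76, reset; bytes_emitted=3
After char 4 ('5'=57): chars_in_quartet=1 acc=0x39 bytes_emitted=3
After char 5 ('A'=0): chars_in_quartet=2 acc=0xE40 bytes_emitted=3
Padding '==': partial quartet acc=0xE40 -> emit E4; bytes_emitted=4

Answer: 58 8F 76 E4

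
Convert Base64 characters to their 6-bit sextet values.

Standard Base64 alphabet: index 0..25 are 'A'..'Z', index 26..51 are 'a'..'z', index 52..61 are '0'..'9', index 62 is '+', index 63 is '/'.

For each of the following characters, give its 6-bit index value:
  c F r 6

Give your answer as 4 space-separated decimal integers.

Answer: 28 5 43 58

Derivation:
'c': a..z range, 26 + ord('c') − ord('a') = 28
'F': A..Z range, ord('F') − ord('A') = 5
'r': a..z range, 26 + ord('r') − ord('a') = 43
'6': 0..9 range, 52 + ord('6') − ord('0') = 58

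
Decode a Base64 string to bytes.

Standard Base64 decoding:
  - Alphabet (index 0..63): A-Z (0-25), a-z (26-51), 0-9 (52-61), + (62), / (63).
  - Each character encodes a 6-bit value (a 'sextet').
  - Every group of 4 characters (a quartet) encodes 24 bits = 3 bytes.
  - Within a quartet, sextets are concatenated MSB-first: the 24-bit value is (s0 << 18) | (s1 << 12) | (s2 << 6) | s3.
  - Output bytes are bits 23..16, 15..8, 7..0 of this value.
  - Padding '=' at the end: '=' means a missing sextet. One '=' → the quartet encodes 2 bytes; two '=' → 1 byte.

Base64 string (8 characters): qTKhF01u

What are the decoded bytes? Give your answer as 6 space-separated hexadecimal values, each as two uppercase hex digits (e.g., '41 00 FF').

After char 0 ('q'=42): chars_in_quartet=1 acc=0x2A bytes_emitted=0
After char 1 ('T'=19): chars_in_quartet=2 acc=0xA93 bytes_emitted=0
After char 2 ('K'=10): chars_in_quartet=3 acc=0x2A4CA bytes_emitted=0
After char 3 ('h'=33): chars_in_quartet=4 acc=0xA932A1 -> emit A9 32 A1, reset; bytes_emitted=3
After char 4 ('F'=5): chars_in_quartet=1 acc=0x5 bytes_emitted=3
After char 5 ('0'=52): chars_in_quartet=2 acc=0x174 bytes_emitted=3
After char 6 ('1'=53): chars_in_quartet=3 acc=0x5D35 bytes_emitted=3
After char 7 ('u'=46): chars_in_quartet=4 acc=0x174D6E -> emit 17 4D 6E, reset; bytes_emitted=6

Answer: A9 32 A1 17 4D 6E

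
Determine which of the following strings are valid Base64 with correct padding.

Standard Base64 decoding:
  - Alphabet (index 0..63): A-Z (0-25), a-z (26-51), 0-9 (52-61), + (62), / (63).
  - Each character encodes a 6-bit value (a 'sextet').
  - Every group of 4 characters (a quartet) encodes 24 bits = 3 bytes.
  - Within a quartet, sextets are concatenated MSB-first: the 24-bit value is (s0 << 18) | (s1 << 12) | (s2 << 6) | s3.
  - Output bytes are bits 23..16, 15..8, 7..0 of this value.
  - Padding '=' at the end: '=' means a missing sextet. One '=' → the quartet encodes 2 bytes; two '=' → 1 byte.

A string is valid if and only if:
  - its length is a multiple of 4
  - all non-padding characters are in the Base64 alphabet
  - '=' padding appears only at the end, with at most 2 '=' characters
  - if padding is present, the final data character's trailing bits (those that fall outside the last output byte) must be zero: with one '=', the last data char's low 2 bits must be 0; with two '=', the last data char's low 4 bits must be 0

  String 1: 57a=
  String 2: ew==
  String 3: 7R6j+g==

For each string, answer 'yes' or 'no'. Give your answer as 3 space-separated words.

String 1: '57a=' → invalid (bad trailing bits)
String 2: 'ew==' → valid
String 3: '7R6j+g==' → valid

Answer: no yes yes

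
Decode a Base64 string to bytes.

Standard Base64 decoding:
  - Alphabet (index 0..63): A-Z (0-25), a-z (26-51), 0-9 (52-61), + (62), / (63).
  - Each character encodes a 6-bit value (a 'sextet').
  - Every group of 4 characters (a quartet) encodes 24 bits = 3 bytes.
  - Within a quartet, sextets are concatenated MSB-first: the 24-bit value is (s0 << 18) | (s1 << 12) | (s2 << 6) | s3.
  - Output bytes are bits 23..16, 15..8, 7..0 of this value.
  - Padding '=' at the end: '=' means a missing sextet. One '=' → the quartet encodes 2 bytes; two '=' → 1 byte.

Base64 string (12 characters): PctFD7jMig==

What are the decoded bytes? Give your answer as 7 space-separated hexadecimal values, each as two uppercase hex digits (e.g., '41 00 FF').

Answer: 3D CB 45 0F B8 CC 8A

Derivation:
After char 0 ('P'=15): chars_in_quartet=1 acc=0xF bytes_emitted=0
After char 1 ('c'=28): chars_in_quartet=2 acc=0x3DC bytes_emitted=0
After char 2 ('t'=45): chars_in_quartet=3 acc=0xF72D bytes_emitted=0
After char 3 ('F'=5): chars_in_quartet=4 acc=0x3DCB45 -> emit 3D CB 45, reset; bytes_emitted=3
After char 4 ('D'=3): chars_in_quartet=1 acc=0x3 bytes_emitted=3
After char 5 ('7'=59): chars_in_quartet=2 acc=0xFB bytes_emitted=3
After char 6 ('j'=35): chars_in_quartet=3 acc=0x3EE3 bytes_emitted=3
After char 7 ('M'=12): chars_in_quartet=4 acc=0xFB8CC -> emit 0F B8 CC, reset; bytes_emitted=6
After char 8 ('i'=34): chars_in_quartet=1 acc=0x22 bytes_emitted=6
After char 9 ('g'=32): chars_in_quartet=2 acc=0x8A0 bytes_emitted=6
Padding '==': partial quartet acc=0x8A0 -> emit 8A; bytes_emitted=7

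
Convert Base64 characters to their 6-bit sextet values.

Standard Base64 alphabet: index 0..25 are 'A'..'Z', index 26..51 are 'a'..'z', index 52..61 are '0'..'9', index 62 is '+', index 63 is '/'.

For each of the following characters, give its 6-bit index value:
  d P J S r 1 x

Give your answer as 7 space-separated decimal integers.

Answer: 29 15 9 18 43 53 49

Derivation:
'd': a..z range, 26 + ord('d') − ord('a') = 29
'P': A..Z range, ord('P') − ord('A') = 15
'J': A..Z range, ord('J') − ord('A') = 9
'S': A..Z range, ord('S') − ord('A') = 18
'r': a..z range, 26 + ord('r') − ord('a') = 43
'1': 0..9 range, 52 + ord('1') − ord('0') = 53
'x': a..z range, 26 + ord('x') − ord('a') = 49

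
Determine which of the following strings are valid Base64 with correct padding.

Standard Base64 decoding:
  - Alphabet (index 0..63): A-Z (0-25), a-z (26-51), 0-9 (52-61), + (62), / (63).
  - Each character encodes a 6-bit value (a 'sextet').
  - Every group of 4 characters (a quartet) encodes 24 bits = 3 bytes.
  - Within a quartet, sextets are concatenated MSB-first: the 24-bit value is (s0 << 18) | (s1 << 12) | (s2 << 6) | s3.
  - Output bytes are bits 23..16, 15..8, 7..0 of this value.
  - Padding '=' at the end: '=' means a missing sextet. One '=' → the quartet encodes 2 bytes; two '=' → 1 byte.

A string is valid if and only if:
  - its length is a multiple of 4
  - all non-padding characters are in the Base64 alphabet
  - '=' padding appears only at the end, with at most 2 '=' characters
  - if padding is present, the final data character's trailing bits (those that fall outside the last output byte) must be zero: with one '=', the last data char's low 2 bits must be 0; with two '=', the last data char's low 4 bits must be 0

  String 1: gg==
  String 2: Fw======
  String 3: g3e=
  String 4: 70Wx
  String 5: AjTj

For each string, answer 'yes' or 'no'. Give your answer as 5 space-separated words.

Answer: yes no no yes yes

Derivation:
String 1: 'gg==' → valid
String 2: 'Fw======' → invalid (6 pad chars (max 2))
String 3: 'g3e=' → invalid (bad trailing bits)
String 4: '70Wx' → valid
String 5: 'AjTj' → valid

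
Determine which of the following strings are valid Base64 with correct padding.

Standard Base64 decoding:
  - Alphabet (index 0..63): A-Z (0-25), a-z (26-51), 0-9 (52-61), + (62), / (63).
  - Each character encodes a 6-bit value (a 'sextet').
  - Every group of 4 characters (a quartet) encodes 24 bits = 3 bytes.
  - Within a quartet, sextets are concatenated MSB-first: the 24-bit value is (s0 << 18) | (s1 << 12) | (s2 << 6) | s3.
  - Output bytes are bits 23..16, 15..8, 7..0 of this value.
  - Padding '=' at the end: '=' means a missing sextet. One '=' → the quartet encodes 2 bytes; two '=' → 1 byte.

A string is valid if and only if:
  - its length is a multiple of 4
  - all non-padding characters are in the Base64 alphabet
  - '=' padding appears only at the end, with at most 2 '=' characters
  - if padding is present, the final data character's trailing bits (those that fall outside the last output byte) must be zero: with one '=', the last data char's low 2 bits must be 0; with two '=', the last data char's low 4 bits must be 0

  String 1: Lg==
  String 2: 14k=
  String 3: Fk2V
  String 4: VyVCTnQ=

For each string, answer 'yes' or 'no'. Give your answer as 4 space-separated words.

Answer: yes yes yes yes

Derivation:
String 1: 'Lg==' → valid
String 2: '14k=' → valid
String 3: 'Fk2V' → valid
String 4: 'VyVCTnQ=' → valid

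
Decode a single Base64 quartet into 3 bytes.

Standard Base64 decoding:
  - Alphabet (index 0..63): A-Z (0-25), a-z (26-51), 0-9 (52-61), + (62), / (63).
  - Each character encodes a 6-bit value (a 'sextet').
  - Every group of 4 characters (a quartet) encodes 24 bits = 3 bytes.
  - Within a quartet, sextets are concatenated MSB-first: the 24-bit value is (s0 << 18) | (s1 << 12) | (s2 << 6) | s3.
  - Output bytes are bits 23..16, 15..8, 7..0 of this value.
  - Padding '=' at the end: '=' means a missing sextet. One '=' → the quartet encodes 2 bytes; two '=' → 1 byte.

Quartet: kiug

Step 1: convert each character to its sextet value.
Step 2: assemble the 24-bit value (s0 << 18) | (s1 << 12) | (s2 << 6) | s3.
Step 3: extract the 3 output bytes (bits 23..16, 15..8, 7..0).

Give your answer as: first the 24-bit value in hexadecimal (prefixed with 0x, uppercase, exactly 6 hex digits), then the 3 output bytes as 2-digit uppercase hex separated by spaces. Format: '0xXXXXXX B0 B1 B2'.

Sextets: k=36, i=34, u=46, g=32
24-bit: (36<<18) | (34<<12) | (46<<6) | 32
      = 0x900000 | 0x022000 | 0x000B80 | 0x000020
      = 0x922BA0
Bytes: (v>>16)&0xFF=92, (v>>8)&0xFF=2B, v&0xFF=A0

Answer: 0x922BA0 92 2B A0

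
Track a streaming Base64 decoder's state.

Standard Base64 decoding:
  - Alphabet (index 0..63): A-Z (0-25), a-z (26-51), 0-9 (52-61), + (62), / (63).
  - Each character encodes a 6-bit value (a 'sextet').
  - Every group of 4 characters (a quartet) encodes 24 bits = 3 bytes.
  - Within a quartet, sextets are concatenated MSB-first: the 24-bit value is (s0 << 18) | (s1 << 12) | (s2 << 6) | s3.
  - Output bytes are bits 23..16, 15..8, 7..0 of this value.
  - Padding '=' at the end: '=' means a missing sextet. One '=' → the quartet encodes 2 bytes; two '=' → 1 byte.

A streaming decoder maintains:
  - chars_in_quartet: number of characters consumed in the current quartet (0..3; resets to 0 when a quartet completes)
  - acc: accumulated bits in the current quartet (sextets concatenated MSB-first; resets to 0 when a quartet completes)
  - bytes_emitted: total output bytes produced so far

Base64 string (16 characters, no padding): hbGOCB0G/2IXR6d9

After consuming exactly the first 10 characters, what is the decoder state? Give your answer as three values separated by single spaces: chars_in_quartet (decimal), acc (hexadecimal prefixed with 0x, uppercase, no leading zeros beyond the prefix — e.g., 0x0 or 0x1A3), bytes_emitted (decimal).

After char 0 ('h'=33): chars_in_quartet=1 acc=0x21 bytes_emitted=0
After char 1 ('b'=27): chars_in_quartet=2 acc=0x85B bytes_emitted=0
After char 2 ('G'=6): chars_in_quartet=3 acc=0x216C6 bytes_emitted=0
After char 3 ('O'=14): chars_in_quartet=4 acc=0x85B18E -> emit 85 B1 8E, reset; bytes_emitted=3
After char 4 ('C'=2): chars_in_quartet=1 acc=0x2 bytes_emitted=3
After char 5 ('B'=1): chars_in_quartet=2 acc=0x81 bytes_emitted=3
After char 6 ('0'=52): chars_in_quartet=3 acc=0x2074 bytes_emitted=3
After char 7 ('G'=6): chars_in_quartet=4 acc=0x81D06 -> emit 08 1D 06, reset; bytes_emitted=6
After char 8 ('/'=63): chars_in_quartet=1 acc=0x3F bytes_emitted=6
After char 9 ('2'=54): chars_in_quartet=2 acc=0xFF6 bytes_emitted=6

Answer: 2 0xFF6 6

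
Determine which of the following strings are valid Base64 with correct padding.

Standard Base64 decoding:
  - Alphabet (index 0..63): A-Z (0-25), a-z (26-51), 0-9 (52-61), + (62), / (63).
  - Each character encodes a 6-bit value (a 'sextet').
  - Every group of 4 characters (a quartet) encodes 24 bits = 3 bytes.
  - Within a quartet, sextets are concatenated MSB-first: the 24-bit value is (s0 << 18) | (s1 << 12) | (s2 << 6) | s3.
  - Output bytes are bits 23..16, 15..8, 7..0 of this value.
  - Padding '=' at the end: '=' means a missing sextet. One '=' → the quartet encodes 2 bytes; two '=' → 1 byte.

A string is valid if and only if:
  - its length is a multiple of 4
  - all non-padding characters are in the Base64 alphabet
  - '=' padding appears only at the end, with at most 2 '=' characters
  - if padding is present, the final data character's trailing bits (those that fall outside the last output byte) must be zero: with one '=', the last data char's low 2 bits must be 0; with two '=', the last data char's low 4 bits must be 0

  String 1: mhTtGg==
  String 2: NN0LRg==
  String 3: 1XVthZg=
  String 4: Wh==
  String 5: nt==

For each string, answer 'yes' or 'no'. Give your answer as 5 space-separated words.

String 1: 'mhTtGg==' → valid
String 2: 'NN0LRg==' → valid
String 3: '1XVthZg=' → valid
String 4: 'Wh==' → invalid (bad trailing bits)
String 5: 'nt==' → invalid (bad trailing bits)

Answer: yes yes yes no no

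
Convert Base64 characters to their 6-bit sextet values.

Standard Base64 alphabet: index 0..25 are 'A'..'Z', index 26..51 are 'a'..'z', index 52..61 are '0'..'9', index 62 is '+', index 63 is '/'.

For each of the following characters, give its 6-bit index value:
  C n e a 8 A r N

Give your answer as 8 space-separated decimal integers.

Answer: 2 39 30 26 60 0 43 13

Derivation:
'C': A..Z range, ord('C') − ord('A') = 2
'n': a..z range, 26 + ord('n') − ord('a') = 39
'e': a..z range, 26 + ord('e') − ord('a') = 30
'a': a..z range, 26 + ord('a') − ord('a') = 26
'8': 0..9 range, 52 + ord('8') − ord('0') = 60
'A': A..Z range, ord('A') − ord('A') = 0
'r': a..z range, 26 + ord('r') − ord('a') = 43
'N': A..Z range, ord('N') − ord('A') = 13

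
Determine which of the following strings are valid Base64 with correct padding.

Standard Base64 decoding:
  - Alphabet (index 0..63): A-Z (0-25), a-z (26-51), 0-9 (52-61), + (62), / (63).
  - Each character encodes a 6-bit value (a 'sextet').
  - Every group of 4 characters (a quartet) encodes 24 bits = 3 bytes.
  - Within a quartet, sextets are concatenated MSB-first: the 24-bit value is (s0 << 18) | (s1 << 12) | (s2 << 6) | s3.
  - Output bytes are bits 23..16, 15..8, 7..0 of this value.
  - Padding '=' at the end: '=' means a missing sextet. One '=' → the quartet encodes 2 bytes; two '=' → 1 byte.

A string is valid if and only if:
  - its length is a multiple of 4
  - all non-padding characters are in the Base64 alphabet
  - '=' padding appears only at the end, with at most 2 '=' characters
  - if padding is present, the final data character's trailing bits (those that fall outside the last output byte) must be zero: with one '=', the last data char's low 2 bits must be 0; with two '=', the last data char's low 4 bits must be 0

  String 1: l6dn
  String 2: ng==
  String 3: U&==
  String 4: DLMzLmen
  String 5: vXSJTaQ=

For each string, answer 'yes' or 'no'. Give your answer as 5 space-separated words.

Answer: yes yes no yes yes

Derivation:
String 1: 'l6dn' → valid
String 2: 'ng==' → valid
String 3: 'U&==' → invalid (bad char(s): ['&'])
String 4: 'DLMzLmen' → valid
String 5: 'vXSJTaQ=' → valid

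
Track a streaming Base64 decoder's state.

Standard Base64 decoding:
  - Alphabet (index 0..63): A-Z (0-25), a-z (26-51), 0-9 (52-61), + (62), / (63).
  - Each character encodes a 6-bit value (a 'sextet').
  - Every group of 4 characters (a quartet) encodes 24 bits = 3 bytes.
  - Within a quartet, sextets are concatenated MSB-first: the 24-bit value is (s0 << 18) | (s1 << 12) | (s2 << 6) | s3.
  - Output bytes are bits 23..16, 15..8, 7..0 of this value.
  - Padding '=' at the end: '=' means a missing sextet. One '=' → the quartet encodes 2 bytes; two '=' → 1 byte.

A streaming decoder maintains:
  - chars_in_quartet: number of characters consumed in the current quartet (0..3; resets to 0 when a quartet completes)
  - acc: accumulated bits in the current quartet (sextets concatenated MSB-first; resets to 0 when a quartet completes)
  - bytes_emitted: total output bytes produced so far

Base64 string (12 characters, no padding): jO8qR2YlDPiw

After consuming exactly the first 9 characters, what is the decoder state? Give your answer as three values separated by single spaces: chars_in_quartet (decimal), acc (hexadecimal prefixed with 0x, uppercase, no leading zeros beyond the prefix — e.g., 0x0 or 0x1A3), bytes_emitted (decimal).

After char 0 ('j'=35): chars_in_quartet=1 acc=0x23 bytes_emitted=0
After char 1 ('O'=14): chars_in_quartet=2 acc=0x8CE bytes_emitted=0
After char 2 ('8'=60): chars_in_quartet=3 acc=0x233BC bytes_emitted=0
After char 3 ('q'=42): chars_in_quartet=4 acc=0x8CEF2A -> emit 8C EF 2A, reset; bytes_emitted=3
After char 4 ('R'=17): chars_in_quartet=1 acc=0x11 bytes_emitted=3
After char 5 ('2'=54): chars_in_quartet=2 acc=0x476 bytes_emitted=3
After char 6 ('Y'=24): chars_in_quartet=3 acc=0x11D98 bytes_emitted=3
After char 7 ('l'=37): chars_in_quartet=4 acc=0x476625 -> emit 47 66 25, reset; bytes_emitted=6
After char 8 ('D'=3): chars_in_quartet=1 acc=0x3 bytes_emitted=6

Answer: 1 0x3 6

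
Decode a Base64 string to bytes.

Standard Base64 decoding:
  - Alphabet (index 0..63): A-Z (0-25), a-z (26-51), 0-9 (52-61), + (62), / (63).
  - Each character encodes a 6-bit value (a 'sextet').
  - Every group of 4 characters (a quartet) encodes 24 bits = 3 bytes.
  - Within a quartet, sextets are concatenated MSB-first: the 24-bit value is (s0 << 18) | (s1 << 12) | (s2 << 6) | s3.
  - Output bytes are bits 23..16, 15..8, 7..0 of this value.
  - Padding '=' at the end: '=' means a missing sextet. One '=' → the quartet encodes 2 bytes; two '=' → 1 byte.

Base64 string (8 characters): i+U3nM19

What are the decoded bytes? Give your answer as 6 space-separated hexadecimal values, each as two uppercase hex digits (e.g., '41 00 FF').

Answer: 8B E5 37 9C CD 7D

Derivation:
After char 0 ('i'=34): chars_in_quartet=1 acc=0x22 bytes_emitted=0
After char 1 ('+'=62): chars_in_quartet=2 acc=0x8BE bytes_emitted=0
After char 2 ('U'=20): chars_in_quartet=3 acc=0x22F94 bytes_emitted=0
After char 3 ('3'=55): chars_in_quartet=4 acc=0x8BE537 -> emit 8B E5 37, reset; bytes_emitted=3
After char 4 ('n'=39): chars_in_quartet=1 acc=0x27 bytes_emitted=3
After char 5 ('M'=12): chars_in_quartet=2 acc=0x9CC bytes_emitted=3
After char 6 ('1'=53): chars_in_quartet=3 acc=0x27335 bytes_emitted=3
After char 7 ('9'=61): chars_in_quartet=4 acc=0x9CCD7D -> emit 9C CD 7D, reset; bytes_emitted=6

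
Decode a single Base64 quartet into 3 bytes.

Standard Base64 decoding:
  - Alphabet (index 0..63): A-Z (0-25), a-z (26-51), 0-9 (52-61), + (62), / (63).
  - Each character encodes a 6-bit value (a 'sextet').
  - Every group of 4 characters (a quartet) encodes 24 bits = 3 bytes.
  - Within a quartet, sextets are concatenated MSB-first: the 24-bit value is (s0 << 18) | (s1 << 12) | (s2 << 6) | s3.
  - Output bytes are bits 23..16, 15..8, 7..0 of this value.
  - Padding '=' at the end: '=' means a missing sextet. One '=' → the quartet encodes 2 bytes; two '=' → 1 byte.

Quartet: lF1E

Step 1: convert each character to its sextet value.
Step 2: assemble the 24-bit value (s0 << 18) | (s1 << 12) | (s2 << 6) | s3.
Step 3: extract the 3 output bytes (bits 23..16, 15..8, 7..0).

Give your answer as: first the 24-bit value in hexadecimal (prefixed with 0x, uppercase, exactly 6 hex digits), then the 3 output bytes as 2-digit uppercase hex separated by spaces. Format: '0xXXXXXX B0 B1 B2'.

Answer: 0x945D44 94 5D 44

Derivation:
Sextets: l=37, F=5, 1=53, E=4
24-bit: (37<<18) | (5<<12) | (53<<6) | 4
      = 0x940000 | 0x005000 | 0x000D40 | 0x000004
      = 0x945D44
Bytes: (v>>16)&0xFF=94, (v>>8)&0xFF=5D, v&0xFF=44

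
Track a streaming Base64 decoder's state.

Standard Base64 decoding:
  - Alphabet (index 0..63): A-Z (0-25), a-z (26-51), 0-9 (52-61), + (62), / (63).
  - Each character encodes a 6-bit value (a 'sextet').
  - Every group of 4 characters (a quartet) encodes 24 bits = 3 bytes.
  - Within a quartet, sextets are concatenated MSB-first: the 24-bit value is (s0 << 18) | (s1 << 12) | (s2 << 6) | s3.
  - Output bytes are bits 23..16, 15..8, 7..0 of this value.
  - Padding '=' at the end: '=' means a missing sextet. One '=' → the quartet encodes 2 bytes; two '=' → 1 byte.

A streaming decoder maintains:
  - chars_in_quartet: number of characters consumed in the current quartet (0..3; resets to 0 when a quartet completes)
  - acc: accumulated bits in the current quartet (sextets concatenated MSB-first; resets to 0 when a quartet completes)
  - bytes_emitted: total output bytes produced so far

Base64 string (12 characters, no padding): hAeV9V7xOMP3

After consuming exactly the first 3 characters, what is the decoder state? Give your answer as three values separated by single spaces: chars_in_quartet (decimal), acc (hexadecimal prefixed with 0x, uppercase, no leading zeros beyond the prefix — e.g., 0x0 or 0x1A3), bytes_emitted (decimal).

After char 0 ('h'=33): chars_in_quartet=1 acc=0x21 bytes_emitted=0
After char 1 ('A'=0): chars_in_quartet=2 acc=0x840 bytes_emitted=0
After char 2 ('e'=30): chars_in_quartet=3 acc=0x2101E bytes_emitted=0

Answer: 3 0x2101E 0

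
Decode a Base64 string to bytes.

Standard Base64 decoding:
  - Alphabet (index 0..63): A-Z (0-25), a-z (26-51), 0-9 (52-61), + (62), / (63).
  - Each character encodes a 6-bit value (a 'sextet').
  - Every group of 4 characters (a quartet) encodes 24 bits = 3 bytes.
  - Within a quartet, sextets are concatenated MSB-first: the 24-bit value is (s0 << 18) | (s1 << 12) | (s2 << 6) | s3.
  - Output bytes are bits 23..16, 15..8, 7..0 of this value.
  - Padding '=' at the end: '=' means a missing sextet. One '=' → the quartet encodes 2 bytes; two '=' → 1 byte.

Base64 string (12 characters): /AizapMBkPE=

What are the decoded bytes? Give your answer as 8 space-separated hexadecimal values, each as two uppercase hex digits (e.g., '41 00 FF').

After char 0 ('/'=63): chars_in_quartet=1 acc=0x3F bytes_emitted=0
After char 1 ('A'=0): chars_in_quartet=2 acc=0xFC0 bytes_emitted=0
After char 2 ('i'=34): chars_in_quartet=3 acc=0x3F022 bytes_emitted=0
After char 3 ('z'=51): chars_in_quartet=4 acc=0xFC08B3 -> emit FC 08 B3, reset; bytes_emitted=3
After char 4 ('a'=26): chars_in_quartet=1 acc=0x1A bytes_emitted=3
After char 5 ('p'=41): chars_in_quartet=2 acc=0x6A9 bytes_emitted=3
After char 6 ('M'=12): chars_in_quartet=3 acc=0x1AA4C bytes_emitted=3
After char 7 ('B'=1): chars_in_quartet=4 acc=0x6A9301 -> emit 6A 93 01, reset; bytes_emitted=6
After char 8 ('k'=36): chars_in_quartet=1 acc=0x24 bytes_emitted=6
After char 9 ('P'=15): chars_in_quartet=2 acc=0x90F bytes_emitted=6
After char 10 ('E'=4): chars_in_quartet=3 acc=0x243C4 bytes_emitted=6
Padding '=': partial quartet acc=0x243C4 -> emit 90 F1; bytes_emitted=8

Answer: FC 08 B3 6A 93 01 90 F1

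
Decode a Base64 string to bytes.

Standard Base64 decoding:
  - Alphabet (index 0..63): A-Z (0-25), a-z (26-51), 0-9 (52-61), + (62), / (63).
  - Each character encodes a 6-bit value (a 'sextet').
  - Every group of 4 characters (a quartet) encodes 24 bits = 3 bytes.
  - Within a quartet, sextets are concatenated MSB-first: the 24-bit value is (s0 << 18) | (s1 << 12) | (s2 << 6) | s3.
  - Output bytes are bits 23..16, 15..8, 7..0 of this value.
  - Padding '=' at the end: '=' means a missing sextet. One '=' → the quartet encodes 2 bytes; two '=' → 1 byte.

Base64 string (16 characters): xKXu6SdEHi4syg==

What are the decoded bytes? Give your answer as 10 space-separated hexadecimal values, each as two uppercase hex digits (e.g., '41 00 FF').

After char 0 ('x'=49): chars_in_quartet=1 acc=0x31 bytes_emitted=0
After char 1 ('K'=10): chars_in_quartet=2 acc=0xC4A bytes_emitted=0
After char 2 ('X'=23): chars_in_quartet=3 acc=0x31297 bytes_emitted=0
After char 3 ('u'=46): chars_in_quartet=4 acc=0xC4A5EE -> emit C4 A5 EE, reset; bytes_emitted=3
After char 4 ('6'=58): chars_in_quartet=1 acc=0x3A bytes_emitted=3
After char 5 ('S'=18): chars_in_quartet=2 acc=0xE92 bytes_emitted=3
After char 6 ('d'=29): chars_in_quartet=3 acc=0x3A49D bytes_emitted=3
After char 7 ('E'=4): chars_in_quartet=4 acc=0xE92744 -> emit E9 27 44, reset; bytes_emitted=6
After char 8 ('H'=7): chars_in_quartet=1 acc=0x7 bytes_emitted=6
After char 9 ('i'=34): chars_in_quartet=2 acc=0x1E2 bytes_emitted=6
After char 10 ('4'=56): chars_in_quartet=3 acc=0x78B8 bytes_emitted=6
After char 11 ('s'=44): chars_in_quartet=4 acc=0x1E2E2C -> emit 1E 2E 2C, reset; bytes_emitted=9
After char 12 ('y'=50): chars_in_quartet=1 acc=0x32 bytes_emitted=9
After char 13 ('g'=32): chars_in_quartet=2 acc=0xCA0 bytes_emitted=9
Padding '==': partial quartet acc=0xCA0 -> emit CA; bytes_emitted=10

Answer: C4 A5 EE E9 27 44 1E 2E 2C CA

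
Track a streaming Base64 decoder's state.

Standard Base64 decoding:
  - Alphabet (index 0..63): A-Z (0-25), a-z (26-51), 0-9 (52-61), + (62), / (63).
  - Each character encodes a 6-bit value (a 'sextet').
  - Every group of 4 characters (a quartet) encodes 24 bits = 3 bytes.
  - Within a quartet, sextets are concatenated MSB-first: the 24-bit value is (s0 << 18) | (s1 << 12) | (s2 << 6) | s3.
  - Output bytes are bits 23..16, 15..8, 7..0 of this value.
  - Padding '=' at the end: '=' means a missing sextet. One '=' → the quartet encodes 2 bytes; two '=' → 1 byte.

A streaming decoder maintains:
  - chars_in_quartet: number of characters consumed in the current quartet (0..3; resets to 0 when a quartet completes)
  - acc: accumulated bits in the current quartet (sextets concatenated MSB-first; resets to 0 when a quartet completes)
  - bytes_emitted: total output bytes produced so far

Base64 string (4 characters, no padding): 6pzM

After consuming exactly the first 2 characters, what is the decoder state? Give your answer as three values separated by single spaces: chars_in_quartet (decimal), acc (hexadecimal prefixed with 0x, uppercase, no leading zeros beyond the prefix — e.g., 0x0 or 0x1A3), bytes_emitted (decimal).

Answer: 2 0xEA9 0

Derivation:
After char 0 ('6'=58): chars_in_quartet=1 acc=0x3A bytes_emitted=0
After char 1 ('p'=41): chars_in_quartet=2 acc=0xEA9 bytes_emitted=0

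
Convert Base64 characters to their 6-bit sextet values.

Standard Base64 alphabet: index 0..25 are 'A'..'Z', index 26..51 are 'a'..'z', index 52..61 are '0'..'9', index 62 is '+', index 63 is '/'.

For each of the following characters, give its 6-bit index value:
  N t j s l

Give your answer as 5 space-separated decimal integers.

Answer: 13 45 35 44 37

Derivation:
'N': A..Z range, ord('N') − ord('A') = 13
't': a..z range, 26 + ord('t') − ord('a') = 45
'j': a..z range, 26 + ord('j') − ord('a') = 35
's': a..z range, 26 + ord('s') − ord('a') = 44
'l': a..z range, 26 + ord('l') − ord('a') = 37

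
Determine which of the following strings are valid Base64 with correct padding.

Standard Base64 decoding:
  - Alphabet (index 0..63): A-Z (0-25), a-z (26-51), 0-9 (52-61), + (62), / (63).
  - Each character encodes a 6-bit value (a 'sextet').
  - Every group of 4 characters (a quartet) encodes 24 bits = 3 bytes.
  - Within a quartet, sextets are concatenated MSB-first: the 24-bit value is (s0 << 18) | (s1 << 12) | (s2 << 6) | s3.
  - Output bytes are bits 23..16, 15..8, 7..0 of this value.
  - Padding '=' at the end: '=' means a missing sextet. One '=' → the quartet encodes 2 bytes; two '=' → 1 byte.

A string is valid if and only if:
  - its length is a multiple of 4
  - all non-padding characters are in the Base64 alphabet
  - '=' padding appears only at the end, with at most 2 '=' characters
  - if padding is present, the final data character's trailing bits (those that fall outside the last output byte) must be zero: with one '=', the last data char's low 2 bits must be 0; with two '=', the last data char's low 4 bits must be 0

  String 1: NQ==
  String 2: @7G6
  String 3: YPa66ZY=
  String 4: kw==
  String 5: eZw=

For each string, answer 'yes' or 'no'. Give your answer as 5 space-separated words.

String 1: 'NQ==' → valid
String 2: '@7G6' → invalid (bad char(s): ['@'])
String 3: 'YPa66ZY=' → valid
String 4: 'kw==' → valid
String 5: 'eZw=' → valid

Answer: yes no yes yes yes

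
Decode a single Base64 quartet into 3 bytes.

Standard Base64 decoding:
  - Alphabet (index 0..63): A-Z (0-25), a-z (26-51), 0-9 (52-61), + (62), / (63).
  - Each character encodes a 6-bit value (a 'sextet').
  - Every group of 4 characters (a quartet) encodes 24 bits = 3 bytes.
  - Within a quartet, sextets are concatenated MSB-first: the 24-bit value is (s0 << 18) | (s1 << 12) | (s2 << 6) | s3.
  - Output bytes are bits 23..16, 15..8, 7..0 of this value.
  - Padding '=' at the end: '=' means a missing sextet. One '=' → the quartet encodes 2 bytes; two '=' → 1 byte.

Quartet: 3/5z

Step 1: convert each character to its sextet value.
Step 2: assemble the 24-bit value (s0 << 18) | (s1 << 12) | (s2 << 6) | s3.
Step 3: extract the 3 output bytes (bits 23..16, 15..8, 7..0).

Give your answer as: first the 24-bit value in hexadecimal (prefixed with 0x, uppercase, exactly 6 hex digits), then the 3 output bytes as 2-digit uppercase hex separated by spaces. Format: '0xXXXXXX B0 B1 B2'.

Sextets: 3=55, /=63, 5=57, z=51
24-bit: (55<<18) | (63<<12) | (57<<6) | 51
      = 0xDC0000 | 0x03F000 | 0x000E40 | 0x000033
      = 0xDFFE73
Bytes: (v>>16)&0xFF=DF, (v>>8)&0xFF=FE, v&0xFF=73

Answer: 0xDFFE73 DF FE 73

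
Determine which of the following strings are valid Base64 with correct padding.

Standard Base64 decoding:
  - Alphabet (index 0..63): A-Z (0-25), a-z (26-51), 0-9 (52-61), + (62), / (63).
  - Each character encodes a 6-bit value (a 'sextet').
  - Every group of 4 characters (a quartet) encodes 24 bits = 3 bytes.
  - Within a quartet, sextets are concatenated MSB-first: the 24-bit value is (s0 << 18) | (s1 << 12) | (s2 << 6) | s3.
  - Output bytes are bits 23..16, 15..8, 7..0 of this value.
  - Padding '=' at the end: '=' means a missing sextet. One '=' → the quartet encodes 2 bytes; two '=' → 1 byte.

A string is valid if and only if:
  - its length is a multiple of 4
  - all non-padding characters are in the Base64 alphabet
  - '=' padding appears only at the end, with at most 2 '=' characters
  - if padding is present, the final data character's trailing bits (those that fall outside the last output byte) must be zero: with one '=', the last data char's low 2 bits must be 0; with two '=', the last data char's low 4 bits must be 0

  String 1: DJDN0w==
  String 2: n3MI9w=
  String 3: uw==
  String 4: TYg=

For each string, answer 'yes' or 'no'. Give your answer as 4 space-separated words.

String 1: 'DJDN0w==' → valid
String 2: 'n3MI9w=' → invalid (len=7 not mult of 4)
String 3: 'uw==' → valid
String 4: 'TYg=' → valid

Answer: yes no yes yes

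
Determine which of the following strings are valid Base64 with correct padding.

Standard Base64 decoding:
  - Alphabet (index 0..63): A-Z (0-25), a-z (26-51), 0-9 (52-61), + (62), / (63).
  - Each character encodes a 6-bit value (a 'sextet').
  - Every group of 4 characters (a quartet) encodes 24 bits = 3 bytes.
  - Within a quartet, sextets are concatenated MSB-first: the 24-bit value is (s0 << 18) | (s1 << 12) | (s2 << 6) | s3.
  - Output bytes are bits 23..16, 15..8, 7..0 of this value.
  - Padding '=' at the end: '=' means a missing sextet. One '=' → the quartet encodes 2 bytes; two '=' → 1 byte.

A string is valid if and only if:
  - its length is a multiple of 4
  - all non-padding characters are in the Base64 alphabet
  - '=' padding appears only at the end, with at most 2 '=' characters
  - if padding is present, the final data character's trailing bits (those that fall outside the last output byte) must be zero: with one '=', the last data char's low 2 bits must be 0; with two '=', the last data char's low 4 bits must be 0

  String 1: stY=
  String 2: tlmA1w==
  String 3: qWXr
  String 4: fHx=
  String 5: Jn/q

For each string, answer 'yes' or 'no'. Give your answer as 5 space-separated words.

Answer: yes yes yes no yes

Derivation:
String 1: 'stY=' → valid
String 2: 'tlmA1w==' → valid
String 3: 'qWXr' → valid
String 4: 'fHx=' → invalid (bad trailing bits)
String 5: 'Jn/q' → valid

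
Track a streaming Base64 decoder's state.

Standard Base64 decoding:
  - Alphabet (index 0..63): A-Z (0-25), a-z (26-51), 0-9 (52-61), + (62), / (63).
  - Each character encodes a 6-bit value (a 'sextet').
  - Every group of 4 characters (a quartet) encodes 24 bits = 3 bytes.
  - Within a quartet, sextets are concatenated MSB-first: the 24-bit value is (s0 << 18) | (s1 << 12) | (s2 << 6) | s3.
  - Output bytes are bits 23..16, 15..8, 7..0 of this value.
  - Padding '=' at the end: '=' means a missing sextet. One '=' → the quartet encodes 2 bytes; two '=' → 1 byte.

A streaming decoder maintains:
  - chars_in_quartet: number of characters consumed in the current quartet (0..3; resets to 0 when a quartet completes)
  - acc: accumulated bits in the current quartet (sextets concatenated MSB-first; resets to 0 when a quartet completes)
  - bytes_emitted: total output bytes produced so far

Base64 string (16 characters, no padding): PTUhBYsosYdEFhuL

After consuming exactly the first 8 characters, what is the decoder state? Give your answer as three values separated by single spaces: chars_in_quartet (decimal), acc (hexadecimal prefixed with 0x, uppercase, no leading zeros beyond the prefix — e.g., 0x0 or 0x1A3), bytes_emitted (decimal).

Answer: 0 0x0 6

Derivation:
After char 0 ('P'=15): chars_in_quartet=1 acc=0xF bytes_emitted=0
After char 1 ('T'=19): chars_in_quartet=2 acc=0x3D3 bytes_emitted=0
After char 2 ('U'=20): chars_in_quartet=3 acc=0xF4D4 bytes_emitted=0
After char 3 ('h'=33): chars_in_quartet=4 acc=0x3D3521 -> emit 3D 35 21, reset; bytes_emitted=3
After char 4 ('B'=1): chars_in_quartet=1 acc=0x1 bytes_emitted=3
After char 5 ('Y'=24): chars_in_quartet=2 acc=0x58 bytes_emitted=3
After char 6 ('s'=44): chars_in_quartet=3 acc=0x162C bytes_emitted=3
After char 7 ('o'=40): chars_in_quartet=4 acc=0x58B28 -> emit 05 8B 28, reset; bytes_emitted=6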